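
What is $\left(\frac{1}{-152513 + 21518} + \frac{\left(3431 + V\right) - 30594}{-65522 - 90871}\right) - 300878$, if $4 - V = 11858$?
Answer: $- \frac{228296019375304}{758766705} \approx -3.0088 \cdot 10^{5}$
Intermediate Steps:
$V = -11854$ ($V = 4 - 11858 = -11854$)
$\left(\frac{1}{-152513 + 21518} + \frac{\left(3431 + V\right) - 30594}{-65522 - 90871}\right) - 300878 = \left(\frac{1}{-152513 + 21518} + \frac{\left(3431 - 11854\right) - 30594}{-65522 - 90871}\right) - 300878 = \left(\frac{1}{-130995} + \frac{-8423 - 30594}{-65522 - 90871}\right) - 300878 = \left(- \frac{1}{130995} - \frac{39017}{-65522 - 90871}\right) - 300878 = \left(- \frac{1}{130995} - \frac{39017}{-156393}\right) - 300878 = \left(- \frac{1}{130995} - - \frac{39017}{156393}\right) - 300878 = \left(- \frac{1}{130995} + \frac{39017}{156393}\right) - 300878 = \frac{189291686}{758766705} - 300878 = - \frac{228296019375304}{758766705}$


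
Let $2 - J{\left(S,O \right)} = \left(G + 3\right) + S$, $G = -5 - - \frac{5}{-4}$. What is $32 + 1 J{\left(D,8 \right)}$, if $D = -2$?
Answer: $\frac{157}{4} \approx 39.25$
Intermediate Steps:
$G = - \frac{25}{4}$ ($G = -5 - \left(-5\right) \left(- \frac{1}{4}\right) = -5 - \frac{5}{4} = - \frac{25}{4} \approx -6.25$)
$J{\left(S,O \right)} = \frac{21}{4} - S$ ($J{\left(S,O \right)} = 2 - \left(\left(- \frac{25}{4} + 3\right) + S\right) = 2 - \left(- \frac{13}{4} + S\right) = \frac{21}{4} - S$)
$32 + 1 J{\left(D,8 \right)} = 32 + 1 \left(\frac{21}{4} - -2\right) = 32 + 1 \left(\frac{21}{4} + 2\right) = 32 + 1 \cdot \frac{29}{4} = 32 + \frac{29}{4} = \frac{157}{4}$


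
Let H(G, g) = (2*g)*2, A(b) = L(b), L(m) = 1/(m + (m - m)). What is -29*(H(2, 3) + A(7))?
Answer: -2465/7 ≈ -352.14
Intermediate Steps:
L(m) = 1/m (L(m) = 1/(m + 0) = 1/m)
A(b) = 1/b
H(G, g) = 4*g
-29*(H(2, 3) + A(7)) = -29*(4*3 + 1/7) = -29*(12 + 1/7) = -29*85/7 = -2465/7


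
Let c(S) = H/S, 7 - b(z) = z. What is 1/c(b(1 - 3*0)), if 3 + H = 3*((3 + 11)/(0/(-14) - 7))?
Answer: -⅔ ≈ -0.66667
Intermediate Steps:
H = -9 (H = -3 + 3*((3 + 11)/(0/(-14) - 7)) = -3 + 3*(14/(0*(-1/14) - 7)) = -3 + 3*(14/(0 - 7)) = -3 + 3*(14/(-7)) = -3 + 3*(14*(-⅐)) = -3 + 3*(-2) = -3 - 6 = -9)
b(z) = 7 - z
c(S) = -9/S
1/c(b(1 - 3*0)) = 1/(-9/(7 - (1 - 3*0))) = 1/(-9/(7 - (1 + 0))) = 1/(-9/(7 - 1*1)) = 1/(-9/(7 - 1)) = 1/(-9/6) = 1/(-9*⅙) = 1/(-3/2) = -⅔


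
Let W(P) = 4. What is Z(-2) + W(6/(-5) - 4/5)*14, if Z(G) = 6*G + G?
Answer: 42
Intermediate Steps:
Z(G) = 7*G
Z(-2) + W(6/(-5) - 4/5)*14 = 7*(-2) + 4*14 = -14 + 56 = 42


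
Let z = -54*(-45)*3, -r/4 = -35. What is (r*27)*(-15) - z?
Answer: -63990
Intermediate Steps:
r = 140 (r = -4*(-35) = 140)
z = 7290 (z = 2430*3 = 7290)
(r*27)*(-15) - z = (140*27)*(-15) - 1*7290 = 3780*(-15) - 7290 = -56700 - 7290 = -63990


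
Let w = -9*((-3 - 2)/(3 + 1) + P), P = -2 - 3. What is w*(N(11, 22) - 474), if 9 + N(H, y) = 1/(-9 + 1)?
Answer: -869625/32 ≈ -27176.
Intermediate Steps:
P = -5
N(H, y) = -73/8 (N(H, y) = -9 + 1/(-9 + 1) = -9 + 1/(-8) = -9 - ⅛ = -73/8)
w = 225/4 (w = -9*((-3 - 2)/(3 + 1) - 5) = -9*(-5/4 - 5) = -9*(-25/4) = 225/4 ≈ 56.250)
w*(N(11, 22) - 474) = 225*(-73/8 - 474)/4 = (225/4)*(-3865/8) = -869625/32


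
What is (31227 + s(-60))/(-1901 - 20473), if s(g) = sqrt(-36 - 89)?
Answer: -10409/7458 - 5*I*sqrt(5)/22374 ≈ -1.3957 - 0.0004997*I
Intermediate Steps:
s(g) = 5*I*sqrt(5) (s(g) = sqrt(-125) = 5*I*sqrt(5))
(31227 + s(-60))/(-1901 - 20473) = (31227 + 5*I*sqrt(5))/(-1901 - 20473) = (31227 + 5*I*sqrt(5))/(-22374) = (31227 + 5*I*sqrt(5))*(-1/22374) = -10409/7458 - 5*I*sqrt(5)/22374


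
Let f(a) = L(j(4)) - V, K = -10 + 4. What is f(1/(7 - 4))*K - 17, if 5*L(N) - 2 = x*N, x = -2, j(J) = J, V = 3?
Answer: 41/5 ≈ 8.2000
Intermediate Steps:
K = -6
L(N) = ⅖ - 2*N/5 (L(N) = ⅖ + (-2*N)/5 = ⅖ - 2*N/5)
f(a) = -21/5 (f(a) = (⅖ - ⅖*4) - 1*3 = (⅖ - 8/5) - 3 = -6/5 - 3 = -21/5)
f(1/(7 - 4))*K - 17 = -21/5*(-6) - 17 = 126/5 - 17 = 41/5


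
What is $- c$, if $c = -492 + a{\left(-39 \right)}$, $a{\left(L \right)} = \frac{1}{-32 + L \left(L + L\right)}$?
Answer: $\frac{1480919}{3010} \approx 492.0$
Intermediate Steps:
$a{\left(L \right)} = \frac{1}{-32 + 2 L^{2}}$ ($a{\left(L \right)} = \frac{1}{-32 + L 2 L} = \frac{1}{-32 + 2 L^{2}}$)
$c = - \frac{1480919}{3010}$ ($c = -492 + \frac{1}{2 \left(-16 + \left(-39\right)^{2}\right)} = -492 + \frac{1}{2 \left(-16 + 1521\right)} = -492 + \frac{1}{2 \cdot 1505} = -492 + \frac{1}{2} \cdot \frac{1}{1505} = -492 + \frac{1}{3010} = - \frac{1480919}{3010} \approx -492.0$)
$- c = \left(-1\right) \left(- \frac{1480919}{3010}\right) = \frac{1480919}{3010}$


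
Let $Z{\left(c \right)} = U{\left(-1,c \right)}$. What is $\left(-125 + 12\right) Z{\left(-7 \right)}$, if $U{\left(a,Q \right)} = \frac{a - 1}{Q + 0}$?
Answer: $- \frac{226}{7} \approx -32.286$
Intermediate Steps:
$U{\left(a,Q \right)} = \frac{-1 + a}{Q}$
$Z{\left(c \right)} = - \frac{2}{c}$ ($Z{\left(c \right)} = \frac{-1 - 1}{c} = \frac{1}{c} \left(-2\right) = - \frac{2}{c}$)
$\left(-125 + 12\right) Z{\left(-7 \right)} = \left(-125 + 12\right) \left(- \frac{2}{-7}\right) = - 113 \left(\left(-2\right) \left(- \frac{1}{7}\right)\right) = \left(-113\right) \frac{2}{7} = - \frac{226}{7}$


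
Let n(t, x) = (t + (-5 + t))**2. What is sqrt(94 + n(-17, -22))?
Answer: sqrt(1615) ≈ 40.187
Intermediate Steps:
n(t, x) = (-5 + 2*t)**2
sqrt(94 + n(-17, -22)) = sqrt(94 + (-5 + 2*(-17))**2) = sqrt(94 + (-5 - 34)**2) = sqrt(94 + (-39)**2) = sqrt(94 + 1521) = sqrt(1615)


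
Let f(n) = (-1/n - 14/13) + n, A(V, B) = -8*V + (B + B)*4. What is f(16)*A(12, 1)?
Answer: -34001/26 ≈ -1307.7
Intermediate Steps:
A(V, B) = -8*V + 8*B (A(V, B) = -8*V + (2*B)*4 = -8*V + 8*B)
f(n) = -14/13 + n - 1/n (f(n) = (-1/n - 14*1/13) + n = (-1/n - 14/13) + n = (-14/13 - 1/n) + n = -14/13 + n - 1/n)
f(16)*A(12, 1) = (-14/13 + 16 - 1/16)*(-8*12 + 8*1) = (-14/13 + 16 - 1*1/16)*(-96 + 8) = (-14/13 + 16 - 1/16)*(-88) = (3091/208)*(-88) = -34001/26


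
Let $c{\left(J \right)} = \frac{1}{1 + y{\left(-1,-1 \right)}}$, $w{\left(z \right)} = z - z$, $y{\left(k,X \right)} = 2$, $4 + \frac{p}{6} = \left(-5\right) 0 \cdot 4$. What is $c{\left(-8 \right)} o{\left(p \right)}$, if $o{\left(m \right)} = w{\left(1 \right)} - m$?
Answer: $8$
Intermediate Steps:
$p = -24$ ($p = -24 + 6 \left(-5\right) 0 \cdot 4 = -24 + 6 \cdot 0 \cdot 4 = -24 + 6 \cdot 0 = -24 + 0 = -24$)
$w{\left(z \right)} = 0$
$c{\left(J \right)} = \frac{1}{3}$ ($c{\left(J \right)} = \frac{1}{1 + 2} = \frac{1}{3}$)
$o{\left(m \right)} = - m$ ($o{\left(m \right)} = 0 - m = - m$)
$c{\left(-8 \right)} o{\left(p \right)} = \frac{\left(-1\right) \left(-24\right)}{3} = \frac{1}{3} \cdot 24 = 8$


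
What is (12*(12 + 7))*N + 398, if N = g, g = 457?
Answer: 104594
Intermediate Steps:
N = 457
(12*(12 + 7))*N + 398 = (12*(12 + 7))*457 + 398 = (12*19)*457 + 398 = 228*457 + 398 = 104196 + 398 = 104594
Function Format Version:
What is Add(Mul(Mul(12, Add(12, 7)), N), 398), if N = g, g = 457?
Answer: 104594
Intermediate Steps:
N = 457
Add(Mul(Mul(12, Add(12, 7)), N), 398) = Add(Mul(Mul(12, Add(12, 7)), 457), 398) = Add(Mul(Mul(12, 19), 457), 398) = Add(Mul(228, 457), 398) = Add(104196, 398) = 104594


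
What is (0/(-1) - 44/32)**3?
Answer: -1331/512 ≈ -2.5996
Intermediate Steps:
(0/(-1) - 44/32)**3 = (0*(-1) - 44*1/32)**3 = (0 - 11/8)**3 = (-11/8)**3 = -1331/512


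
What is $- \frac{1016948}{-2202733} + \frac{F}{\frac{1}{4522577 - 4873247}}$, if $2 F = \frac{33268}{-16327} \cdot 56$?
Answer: $\frac{719523869337199436}{35964021691} \approx 2.0007 \cdot 10^{7}$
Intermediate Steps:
$F = - \frac{931504}{16327}$ ($F = \frac{\frac{33268}{-16327} \cdot 56}{2} = \frac{33268 \left(- \frac{1}{16327}\right) 56}{2} = \frac{\left(- \frac{33268}{16327}\right) 56}{2} = \frac{1}{2} \left(- \frac{1863008}{16327}\right) = - \frac{931504}{16327} \approx -57.053$)
$- \frac{1016948}{-2202733} + \frac{F}{\frac{1}{4522577 - 4873247}} = - \frac{1016948}{-2202733} - \frac{931504}{16327 \frac{1}{4522577 - 4873247}} = \left(-1016948\right) \left(- \frac{1}{2202733}\right) - \frac{931504}{16327 \frac{1}{-350670}} = \frac{1016948}{2202733} - \frac{931504}{16327 \left(- \frac{1}{350670}\right)} = \frac{1016948}{2202733} - - \frac{326650507680}{16327} = \frac{1016948}{2202733} + \frac{326650507680}{16327} = \frac{719523869337199436}{35964021691}$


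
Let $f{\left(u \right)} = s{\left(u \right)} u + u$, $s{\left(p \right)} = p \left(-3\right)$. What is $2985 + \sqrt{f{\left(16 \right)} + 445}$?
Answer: $2985 + i \sqrt{307} \approx 2985.0 + 17.521 i$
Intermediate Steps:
$s{\left(p \right)} = - 3 p$
$f{\left(u \right)} = u - 3 u^{2}$ ($f{\left(u \right)} = - 3 u u + u = - 3 u^{2} + u = u - 3 u^{2}$)
$2985 + \sqrt{f{\left(16 \right)} + 445} = 2985 + \sqrt{16 \left(1 - 48\right) + 445} = 2985 + \sqrt{16 \left(-47\right) + 445} = 2985 + \sqrt{-752 + 445} = 2985 + \sqrt{-307} = 2985 + i \sqrt{307}$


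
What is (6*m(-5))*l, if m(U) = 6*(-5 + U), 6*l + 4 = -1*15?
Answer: 1140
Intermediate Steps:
l = -19/6 (l = -⅔ + (-1*15)/6 = -⅔ + (⅙)*(-15) = -⅔ - 5/2 = -19/6 ≈ -3.1667)
m(U) = -30 + 6*U
(6*m(-5))*l = (6*(-30 + 6*(-5)))*(-19/6) = (6*(-30 - 30))*(-19/6) = (6*(-60))*(-19/6) = -360*(-19/6) = 1140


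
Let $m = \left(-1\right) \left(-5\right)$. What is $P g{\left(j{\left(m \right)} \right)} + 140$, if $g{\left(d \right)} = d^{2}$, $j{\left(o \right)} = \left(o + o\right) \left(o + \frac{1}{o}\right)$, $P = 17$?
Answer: $46108$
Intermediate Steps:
$m = 5$
$j{\left(o \right)} = 2 o \left(o + \frac{1}{o}\right)$
$P g{\left(j{\left(m \right)} \right)} + 140 = 17 \left(2 + 2 \cdot 5^{2}\right)^{2} + 140 = 17 \left(2 + 2 \cdot 25\right)^{2} + 140 = 17 \left(2 + 50\right)^{2} + 140 = 17 \cdot 52^{2} + 140 = 17 \cdot 2704 + 140 = 45968 + 140 = 46108$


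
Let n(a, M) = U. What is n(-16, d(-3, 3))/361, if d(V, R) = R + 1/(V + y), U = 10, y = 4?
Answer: 10/361 ≈ 0.027701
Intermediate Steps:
d(V, R) = R + 1/(4 + V) (d(V, R) = R + 1/(V + 4) = R + 1/(4 + V))
n(a, M) = 10
n(-16, d(-3, 3))/361 = 10/361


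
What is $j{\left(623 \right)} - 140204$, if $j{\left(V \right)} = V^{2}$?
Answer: $247925$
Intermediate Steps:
$j{\left(623 \right)} - 140204 = 623^{2} - 140204 = 388129 - 140204 = 247925$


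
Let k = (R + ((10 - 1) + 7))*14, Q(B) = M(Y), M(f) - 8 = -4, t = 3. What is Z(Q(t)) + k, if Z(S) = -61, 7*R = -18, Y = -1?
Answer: 127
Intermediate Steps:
M(f) = 4 (M(f) = 8 - 4 = 4)
R = -18/7 (R = (⅐)*(-18) = -18/7 ≈ -2.5714)
Q(B) = 4
k = 188 (k = (-18/7 + ((10 - 1) + 7))*14 = (-18/7 + (9 + 7))*14 = (-18/7 + 16)*14 = (94/7)*14 = 188)
Z(Q(t)) + k = -61 + 188 = 127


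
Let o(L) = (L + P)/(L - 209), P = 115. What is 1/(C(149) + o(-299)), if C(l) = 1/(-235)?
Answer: 29845/10683 ≈ 2.7937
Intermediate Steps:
o(L) = (115 + L)/(-209 + L) (o(L) = (L + 115)/(L - 209) = (115 + L)/(-209 + L))
C(l) = -1/235
1/(C(149) + o(-299)) = 1/(-1/235 + (115 - 299)/(-209 - 299)) = 1/(-1/235 - 184/(-508)) = 1/(-1/235 - 1/508*(-184)) = 1/(-1/235 + 46/127) = 1/(10683/29845) = 29845/10683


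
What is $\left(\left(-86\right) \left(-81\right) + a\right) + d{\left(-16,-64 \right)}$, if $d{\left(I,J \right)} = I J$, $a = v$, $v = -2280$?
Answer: $5710$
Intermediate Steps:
$a = -2280$
$\left(\left(-86\right) \left(-81\right) + a\right) + d{\left(-16,-64 \right)} = \left(\left(-86\right) \left(-81\right) - 2280\right) - -1024 = \left(6966 - 2280\right) + 1024 = 4686 + 1024 = 5710$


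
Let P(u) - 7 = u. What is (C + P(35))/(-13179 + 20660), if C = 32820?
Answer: 32862/7481 ≈ 4.3927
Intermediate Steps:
P(u) = 7 + u
(C + P(35))/(-13179 + 20660) = (32820 + (7 + 35))/(-13179 + 20660) = (32820 + 42)/7481 = 32862*(1/7481) = 32862/7481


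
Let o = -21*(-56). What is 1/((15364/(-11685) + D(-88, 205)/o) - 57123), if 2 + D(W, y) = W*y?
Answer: -2290260/130864670119 ≈ -1.7501e-5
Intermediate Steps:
D(W, y) = -2 + W*y
o = 1176
1/((15364/(-11685) + D(-88, 205)/o) - 57123) = 1/((15364/(-11685) + (-2 - 88*205)/1176) - 57123) = 1/((15364*(-1/11685) + (-2 - 18040)*(1/1176)) - 57123) = 1/((-15364/11685 - 18042*1/1176) - 57123) = 1/((-15364/11685 - 3007/196) - 57123) = 1/(-38148139/2290260 - 57123) = 1/(-130864670119/2290260) = -2290260/130864670119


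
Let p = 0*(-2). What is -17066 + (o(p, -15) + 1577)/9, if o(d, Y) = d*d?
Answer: -152017/9 ≈ -16891.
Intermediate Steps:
p = 0
o(d, Y) = d²
-17066 + (o(p, -15) + 1577)/9 = -17066 + (0² + 1577)/9 = -17066 + (0 + 1577)/9 = -17066 + (⅑)*1577 = -17066 + 1577/9 = -152017/9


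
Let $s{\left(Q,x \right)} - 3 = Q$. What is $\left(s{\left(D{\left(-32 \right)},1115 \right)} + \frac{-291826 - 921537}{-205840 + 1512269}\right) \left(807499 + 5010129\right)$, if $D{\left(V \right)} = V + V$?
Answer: $- \frac{470678288318096}{1306429} \approx -3.6028 \cdot 10^{8}$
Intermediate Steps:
$D{\left(V \right)} = 2 V$
$s{\left(Q,x \right)} = 3 + Q$
$\left(s{\left(D{\left(-32 \right)},1115 \right)} + \frac{-291826 - 921537}{-205840 + 1512269}\right) \left(807499 + 5010129\right) = \left(\left(3 + 2 \left(-32\right)\right) + \frac{-291826 - 921537}{-205840 + 1512269}\right) \left(807499 + 5010129\right) = \left(\left(3 - 64\right) - \frac{1213363}{1306429}\right) 5817628 = \left(-61 - \frac{1213363}{1306429}\right) 5817628 = \left(- \frac{80905532}{1306429}\right) 5817628 = - \frac{470678288318096}{1306429}$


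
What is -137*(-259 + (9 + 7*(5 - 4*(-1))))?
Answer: 25619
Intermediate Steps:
-137*(-259 + (9 + 7*(5 - 4*(-1)))) = -137*(-259 + (9 + 7*(5 + 4))) = -137*(-259 + (9 + 7*9)) = -137*(-259 + (9 + 63)) = -137*(-259 + 72) = -137*(-187) = 25619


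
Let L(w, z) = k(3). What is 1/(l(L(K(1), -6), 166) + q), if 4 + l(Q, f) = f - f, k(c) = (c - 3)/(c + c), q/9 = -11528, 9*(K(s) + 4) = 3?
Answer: -1/103756 ≈ -9.6380e-6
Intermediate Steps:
K(s) = -11/3 (K(s) = -4 + (⅑)*3 = -4 + ⅓ = -11/3)
q = -103752 (q = 9*(-11528) = -103752)
k(c) = (-3 + c)/(2*c) (k(c) = (-3 + c)/((2*c)) = (-3 + c)*(1/(2*c)) = (-3 + c)/(2*c))
L(w, z) = 0 (L(w, z) = (½)*(-3 + 3)/3 = (½)*(⅓)*0 = 0)
l(Q, f) = -4 (l(Q, f) = -4 + (f - f) = -4 + 0 = -4)
1/(l(L(K(1), -6), 166) + q) = 1/(-4 - 103752) = 1/(-103756) = -1/103756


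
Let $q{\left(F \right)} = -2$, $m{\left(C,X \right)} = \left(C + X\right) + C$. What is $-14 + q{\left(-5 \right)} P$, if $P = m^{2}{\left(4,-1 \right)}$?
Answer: $-112$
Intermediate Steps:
$m{\left(C,X \right)} = X + 2 C$
$P = 49$ ($P = \left(-1 + 2 \cdot 4\right)^{2} = \left(-1 + 8\right)^{2} = 7^{2} = 49$)
$-14 + q{\left(-5 \right)} P = -14 - 98 = -112$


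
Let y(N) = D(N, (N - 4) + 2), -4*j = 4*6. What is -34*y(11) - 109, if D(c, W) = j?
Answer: 95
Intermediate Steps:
j = -6 ≈ -6.0000
D(c, W) = -6
y(N) = -6
-34*y(11) - 109 = -34*(-6) - 109 = 204 - 109 = 95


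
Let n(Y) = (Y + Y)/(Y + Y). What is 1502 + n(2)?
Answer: 1503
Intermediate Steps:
n(Y) = 1 (n(Y) = (2*Y)/((2*Y)) = (2*Y)*(1/(2*Y)) = 1)
1502 + n(2) = 1502 + 1 = 1503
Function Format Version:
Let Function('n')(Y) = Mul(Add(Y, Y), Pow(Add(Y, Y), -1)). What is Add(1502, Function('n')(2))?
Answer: 1503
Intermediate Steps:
Function('n')(Y) = 1 (Function('n')(Y) = Mul(Mul(2, Y), Pow(Mul(2, Y), -1)) = Mul(Mul(2, Y), Mul(Rational(1, 2), Pow(Y, -1))) = 1)
Add(1502, Function('n')(2)) = Add(1502, 1) = 1503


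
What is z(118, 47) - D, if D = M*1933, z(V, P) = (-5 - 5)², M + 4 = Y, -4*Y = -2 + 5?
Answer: 37127/4 ≈ 9281.8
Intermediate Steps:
Y = -¾ (Y = -(-2 + 5)/4 = -¼*3 = -¾ ≈ -0.75000)
M = -19/4 (M = -4 - ¾ = -19/4 ≈ -4.7500)
z(V, P) = 100 (z(V, P) = (-10)² = 100)
D = -36727/4 (D = -19/4*1933 = -36727/4 ≈ -9181.8)
z(118, 47) - D = 100 - 1*(-36727/4) = 100 + 36727/4 = 37127/4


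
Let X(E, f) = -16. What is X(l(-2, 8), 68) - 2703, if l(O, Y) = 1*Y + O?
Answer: -2719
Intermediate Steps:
l(O, Y) = O + Y (l(O, Y) = Y + O = O + Y)
X(l(-2, 8), 68) - 2703 = -16 - 2703 = -2719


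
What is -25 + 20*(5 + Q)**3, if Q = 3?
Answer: 10215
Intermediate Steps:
-25 + 20*(5 + Q)**3 = -25 + 20*(5 + 3)**3 = -25 + 20*8**3 = -25 + 20*512 = -25 + 10240 = 10215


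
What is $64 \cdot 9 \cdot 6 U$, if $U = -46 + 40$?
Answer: $-20736$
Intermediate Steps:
$U = -6$
$64 \cdot 9 \cdot 6 U = 64 \cdot 9 \cdot 6 \left(-6\right) = 64 \cdot 54 \left(-6\right) = 3456 \left(-6\right) = -20736$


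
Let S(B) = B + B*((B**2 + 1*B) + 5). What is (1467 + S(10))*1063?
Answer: 2792501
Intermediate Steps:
S(B) = B + B*(5 + B + B**2) (S(B) = B + B*((B**2 + B) + 5) = B + B*((B + B**2) + 5) = B + B*(5 + B + B**2))
(1467 + S(10))*1063 = (1467 + 10*(6 + 10 + 10**2))*1063 = (1467 + 10*(6 + 10 + 100))*1063 = (1467 + 10*116)*1063 = (1467 + 1160)*1063 = 2627*1063 = 2792501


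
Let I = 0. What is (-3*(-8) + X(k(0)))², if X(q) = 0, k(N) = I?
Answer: 576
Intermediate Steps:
k(N) = 0
(-3*(-8) + X(k(0)))² = (-3*(-8) + 0)² = (24 + 0)² = 24² = 576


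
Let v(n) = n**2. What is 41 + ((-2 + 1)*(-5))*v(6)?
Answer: 221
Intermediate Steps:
41 + ((-2 + 1)*(-5))*v(6) = 41 + ((-2 + 1)*(-5))*6**2 = 41 - 1*(-5)*36 = 41 + 5*36 = 41 + 180 = 221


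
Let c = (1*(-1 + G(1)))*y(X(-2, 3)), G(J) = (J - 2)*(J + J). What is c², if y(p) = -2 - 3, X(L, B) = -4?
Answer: 225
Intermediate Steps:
G(J) = 2*J*(-2 + J) (G(J) = (-2 + J)*(2*J) = 2*J*(-2 + J))
y(p) = -5
c = 15 (c = (1*(-1 + 2*1*(-2 + 1)))*(-5) = (1*(-1 + 2*1*(-1)))*(-5) = (1*(-1 - 2))*(-5) = (1*(-3))*(-5) = -3*(-5) = 15)
c² = 15² = 225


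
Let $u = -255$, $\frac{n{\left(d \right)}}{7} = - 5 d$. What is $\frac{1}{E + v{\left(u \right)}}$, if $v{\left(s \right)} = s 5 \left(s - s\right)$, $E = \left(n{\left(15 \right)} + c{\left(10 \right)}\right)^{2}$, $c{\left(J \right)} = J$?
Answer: $\frac{1}{265225} \approx 3.7704 \cdot 10^{-6}$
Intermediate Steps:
$n{\left(d \right)} = - 35 d$ ($n{\left(d \right)} = 7 \left(- 5 d\right) = - 35 d$)
$E = 265225$ ($E = \left(\left(-35\right) 15 + 10\right)^{2} = \left(-525 + 10\right)^{2} = \left(-515\right)^{2} = 265225$)
$v{\left(s \right)} = 0$ ($v{\left(s \right)} = 5 s 0 = 0$)
$\frac{1}{E + v{\left(u \right)}} = \frac{1}{265225 + 0} = \frac{1}{265225}$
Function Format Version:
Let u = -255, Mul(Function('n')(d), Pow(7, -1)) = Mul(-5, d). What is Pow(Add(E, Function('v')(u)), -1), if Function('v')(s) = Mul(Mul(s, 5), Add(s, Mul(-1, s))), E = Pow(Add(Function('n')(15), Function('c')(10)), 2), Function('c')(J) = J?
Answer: Rational(1, 265225) ≈ 3.7704e-6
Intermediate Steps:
Function('n')(d) = Mul(-35, d) (Function('n')(d) = Mul(7, Mul(-5, d)) = Mul(-35, d))
E = 265225 (E = Pow(Add(Mul(-35, 15), 10), 2) = Pow(Add(-525, 10), 2) = Pow(-515, 2) = 265225)
Function('v')(s) = 0 (Function('v')(s) = Mul(Mul(5, s), 0) = 0)
Pow(Add(E, Function('v')(u)), -1) = Pow(Add(265225, 0), -1) = Pow(265225, -1) = Rational(1, 265225)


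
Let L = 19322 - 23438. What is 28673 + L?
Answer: 24557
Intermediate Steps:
L = -4116
28673 + L = 28673 - 4116 = 24557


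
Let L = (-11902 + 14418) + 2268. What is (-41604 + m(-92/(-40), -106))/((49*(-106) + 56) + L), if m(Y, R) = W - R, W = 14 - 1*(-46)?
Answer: 20719/177 ≈ 117.06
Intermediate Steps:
L = 4784 (L = 2516 + 2268 = 4784)
W = 60 (W = 14 + 46 = 60)
m(Y, R) = 60 - R
(-41604 + m(-92/(-40), -106))/((49*(-106) + 56) + L) = (-41604 + (60 - 1*(-106)))/((49*(-106) + 56) + 4784) = (-41604 + (60 + 106))/((-5194 + 56) + 4784) = (-41604 + 166)/(-5138 + 4784) = -41438/(-354) = -41438*(-1/354) = 20719/177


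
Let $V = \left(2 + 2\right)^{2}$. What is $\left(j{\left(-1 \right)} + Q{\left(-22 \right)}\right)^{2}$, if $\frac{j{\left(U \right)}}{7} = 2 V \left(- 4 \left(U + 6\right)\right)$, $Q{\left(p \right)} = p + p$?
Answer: $20466576$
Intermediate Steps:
$Q{\left(p \right)} = 2 p$
$V = 16$ ($V = 4^{2} = 16$)
$j{\left(U \right)} = -5376 - 896 U$ ($j{\left(U \right)} = 7 \cdot 2 \cdot 16 \left(- 4 \left(U + 6\right)\right) = 7 \cdot 32 \left(- 4 \left(6 + U\right)\right) = 7 \cdot 32 \left(-24 - 4 U\right) = 7 \left(-768 - 128 U\right) = -5376 - 896 U$)
$\left(j{\left(-1 \right)} + Q{\left(-22 \right)}\right)^{2} = \left(\left(-5376 - -896\right) + 2 \left(-22\right)\right)^{2} = \left(\left(-5376 + 896\right) - 44\right)^{2} = \left(-4480 - 44\right)^{2} = \left(-4524\right)^{2} = 20466576$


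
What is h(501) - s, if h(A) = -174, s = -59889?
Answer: 59715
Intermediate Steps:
h(501) - s = -174 - 1*(-59889) = -174 + 59889 = 59715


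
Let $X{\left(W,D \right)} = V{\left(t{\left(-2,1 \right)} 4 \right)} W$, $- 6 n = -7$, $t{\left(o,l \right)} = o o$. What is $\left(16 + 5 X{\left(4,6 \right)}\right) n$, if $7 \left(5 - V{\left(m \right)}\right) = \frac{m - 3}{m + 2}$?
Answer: $\frac{3589}{27} \approx 132.93$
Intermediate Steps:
$t{\left(o,l \right)} = o^{2}$
$n = \frac{7}{6}$ ($n = \left(- \frac{1}{6}\right) \left(-7\right) = \frac{7}{6} \approx 1.1667$)
$V{\left(m \right)} = 5 - \frac{-3 + m}{7 \left(2 + m\right)}$ ($V{\left(m \right)} = 5 - \frac{\left(m - 3\right) \frac{1}{m + 2}}{7} = 5 - \frac{\left(-3 + m\right) \frac{1}{2 + m}}{7} = 5 - \frac{\frac{1}{2 + m} \left(-3 + m\right)}{7} = 5 - \frac{-3 + m}{7 \left(2 + m\right)}$)
$X{\left(W,D \right)} = \frac{617 W}{126}$ ($X{\left(W,D \right)} = \frac{73 + 34 \left(-2\right)^{2} \cdot 4}{7 \left(2 + \left(-2\right)^{2} \cdot 4\right)} W = \frac{73 + 34 \cdot 4 \cdot 4}{7 \left(2 + 4 \cdot 4\right)} W = \frac{73 + 34 \cdot 16}{7 \left(2 + 16\right)} W = \frac{73 + 544}{7 \cdot 18} W = \frac{1}{7} \cdot \frac{1}{18} \cdot 617 W = \frac{617 W}{126}$)
$\left(16 + 5 X{\left(4,6 \right)}\right) n = \left(16 + 5 \cdot \frac{617}{126} \cdot 4\right) \frac{7}{6} = \left(16 + 5 \cdot \frac{1234}{63}\right) \frac{7}{6} = \left(16 + \frac{6170}{63}\right) \frac{7}{6} = \frac{7178}{63} \cdot \frac{7}{6} = \frac{3589}{27}$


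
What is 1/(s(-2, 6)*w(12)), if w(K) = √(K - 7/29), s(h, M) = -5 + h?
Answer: -√9889/2387 ≈ -0.041660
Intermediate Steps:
w(K) = √(-7/29 + K) (w(K) = √(K - 7*1/29) = √(K - 7/29) = √(-7/29 + K))
1/(s(-2, 6)*w(12)) = 1/((-5 - 2)*(√(-203 + 841*12)/29)) = 1/(-7*√(-203 + 10092)/29) = 1/(-7*√9889/29) = -√9889/2387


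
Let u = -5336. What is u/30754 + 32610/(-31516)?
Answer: -292764329/242310766 ≈ -1.2082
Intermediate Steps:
u/30754 + 32610/(-31516) = -5336/30754 + 32610/(-31516) = -5336*1/30754 + 32610*(-1/31516) = -2668/15377 - 16305/15758 = -292764329/242310766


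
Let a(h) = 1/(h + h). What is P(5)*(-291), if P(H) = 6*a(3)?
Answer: -291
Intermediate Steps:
a(h) = 1/(2*h)
P(H) = 1 (P(H) = 6*((1/2)/3) = 6*((1/2)*(1/3)) = 6*(1/6) = 1)
P(5)*(-291) = 1*(-291) = -291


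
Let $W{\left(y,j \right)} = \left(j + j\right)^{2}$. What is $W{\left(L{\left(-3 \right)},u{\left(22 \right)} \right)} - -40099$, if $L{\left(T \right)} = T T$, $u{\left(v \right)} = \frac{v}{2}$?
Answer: $40583$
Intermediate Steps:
$u{\left(v \right)} = \frac{v}{2}$ ($u{\left(v \right)} = v \frac{1}{2} = \frac{v}{2}$)
$L{\left(T \right)} = T^{2}$
$W{\left(y,j \right)} = 4 j^{2}$ ($W{\left(y,j \right)} = \left(2 j\right)^{2} = 4 j^{2}$)
$W{\left(L{\left(-3 \right)},u{\left(22 \right)} \right)} - -40099 = 4 \left(\frac{1}{2} \cdot 22\right)^{2} - -40099 = 4 \cdot 11^{2} + 40099 = 4 \cdot 121 + 40099 = 484 + 40099 = 40583$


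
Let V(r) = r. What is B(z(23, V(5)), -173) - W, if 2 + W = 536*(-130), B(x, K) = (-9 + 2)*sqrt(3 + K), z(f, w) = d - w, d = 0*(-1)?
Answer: 69682 - 7*I*sqrt(170) ≈ 69682.0 - 91.269*I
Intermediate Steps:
d = 0
z(f, w) = -w (z(f, w) = 0 - w = -w)
B(x, K) = -7*sqrt(3 + K)
W = -69682 (W = -2 + 536*(-130) = -2 - 69680 = -69682)
B(z(23, V(5)), -173) - W = -7*sqrt(3 - 173) - 1*(-69682) = -7*I*sqrt(170) + 69682 = 69682 - 7*I*sqrt(170)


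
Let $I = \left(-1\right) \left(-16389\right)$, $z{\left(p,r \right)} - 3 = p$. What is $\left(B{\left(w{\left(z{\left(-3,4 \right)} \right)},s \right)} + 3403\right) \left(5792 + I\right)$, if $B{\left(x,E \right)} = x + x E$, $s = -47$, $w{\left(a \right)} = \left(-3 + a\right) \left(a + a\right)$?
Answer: $75481943$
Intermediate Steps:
$z{\left(p,r \right)} = 3 + p$
$w{\left(a \right)} = 2 a \left(-3 + a\right)$ ($w{\left(a \right)} = \left(-3 + a\right) 2 a = 2 a \left(-3 + a\right)$)
$B{\left(x,E \right)} = x + E x$
$I = 16389$
$\left(B{\left(w{\left(z{\left(-3,4 \right)} \right)},s \right)} + 3403\right) \left(5792 + I\right) = \left(2 \left(3 - 3\right) \left(-3 + \left(3 - 3\right)\right) \left(1 - 47\right) + 3403\right) \left(5792 + 16389\right) = \left(2 \cdot 0 \left(-3 + 0\right) \left(-46\right) + 3403\right) 22181 = \left(2 \cdot 0 \left(-3\right) \left(-46\right) + 3403\right) 22181 = \left(0 \left(-46\right) + 3403\right) 22181 = \left(0 + 3403\right) 22181 = 3403 \cdot 22181 = 75481943$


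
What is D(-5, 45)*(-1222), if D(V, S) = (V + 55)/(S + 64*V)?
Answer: 2444/11 ≈ 222.18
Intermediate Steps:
D(V, S) = (55 + V)/(S + 64*V)
D(-5, 45)*(-1222) = ((55 - 5)/(45 + 64*(-5)))*(-1222) = (50/(45 - 320))*(-1222) = (50/(-275))*(-1222) = -1/275*50*(-1222) = -2/11*(-1222) = 2444/11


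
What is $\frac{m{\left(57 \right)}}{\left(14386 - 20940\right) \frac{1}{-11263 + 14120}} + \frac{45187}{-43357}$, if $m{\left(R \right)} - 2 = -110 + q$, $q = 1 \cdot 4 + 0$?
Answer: $\frac{6293211549}{142080889} \approx 44.293$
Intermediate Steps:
$q = 4$ ($q = 4 + 0 = 4$)
$m{\left(R \right)} = -104$ ($m{\left(R \right)} = 2 + \left(-110 + 4\right) = 2 - 106 = -104$)
$\frac{m{\left(57 \right)}}{\left(14386 - 20940\right) \frac{1}{-11263 + 14120}} + \frac{45187}{-43357} = - \frac{104}{\left(14386 - 20940\right) \frac{1}{-11263 + 14120}} + \frac{45187}{-43357} = - \frac{104}{\left(-6554\right) \frac{1}{2857}} + 45187 \left(- \frac{1}{43357}\right) = - \frac{104}{\left(-6554\right) \frac{1}{2857}} - \frac{45187}{43357} = - \frac{104}{- \frac{6554}{2857}} - \frac{45187}{43357} = \left(-104\right) \left(- \frac{2857}{6554}\right) - \frac{45187}{43357} = \frac{148564}{3277} - \frac{45187}{43357} = \frac{6293211549}{142080889}$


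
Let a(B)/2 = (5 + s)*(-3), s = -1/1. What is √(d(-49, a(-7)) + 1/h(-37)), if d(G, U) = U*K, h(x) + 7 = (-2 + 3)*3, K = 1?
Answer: I*√97/2 ≈ 4.9244*I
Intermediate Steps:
h(x) = -4 (h(x) = -7 + (-2 + 3)*3 = -7 + 1*3 = -7 + 3 = -4)
s = -1 (s = -1*1 = -1)
a(B) = -24 (a(B) = 2*((5 - 1)*(-3)) = 2*(4*(-3)) = 2*(-12) = -24)
d(G, U) = U (d(G, U) = U*1 = U)
√(d(-49, a(-7)) + 1/h(-37)) = √(-24 + 1/(-4)) = √(-24 - ¼) = √(-97/4) = I*√97/2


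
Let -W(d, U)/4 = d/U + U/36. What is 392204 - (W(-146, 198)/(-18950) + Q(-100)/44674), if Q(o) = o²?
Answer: 8217714086953909/20952664425 ≈ 3.9220e+5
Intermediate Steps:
W(d, U) = -U/9 - 4*d/U (W(d, U) = -4*(d/U + U/36) = -4*(U/36 + d/U) = -U/9 - 4*d/U)
392204 - (W(-146, 198)/(-18950) + Q(-100)/44674) = 392204 - ((-⅑*198 - 4*(-146)/198)/(-18950) + (-100)²/44674) = 392204 - ((-22 - 4*(-146)*1/198)*(-1/18950) + 10000*(1/44674)) = 392204 - ((-22 + 292/99)*(-1/18950) + 5000/22337) = 392204 - (-1886/99*(-1/18950) + 5000/22337) = 392204 - (943/938025 + 5000/22337) = 392204 - 1*4711188791/20952664425 = 392204 - 4711188791/20952664425 = 8217714086953909/20952664425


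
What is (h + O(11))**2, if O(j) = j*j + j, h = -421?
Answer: 83521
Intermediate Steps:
O(j) = j + j**2 (O(j) = j**2 + j = j + j**2)
(h + O(11))**2 = (-421 + 11*(1 + 11))**2 = (-421 + 11*12)**2 = (-421 + 132)**2 = (-289)**2 = 83521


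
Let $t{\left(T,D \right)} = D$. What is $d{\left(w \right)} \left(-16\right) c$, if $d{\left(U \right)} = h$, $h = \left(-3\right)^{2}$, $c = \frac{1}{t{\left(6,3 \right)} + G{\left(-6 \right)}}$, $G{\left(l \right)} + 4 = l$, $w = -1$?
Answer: $\frac{144}{7} \approx 20.571$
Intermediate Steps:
$G{\left(l \right)} = -4 + l$
$c = - \frac{1}{7}$ ($c = \frac{1}{3 - 10} = \frac{1}{-7} = - \frac{1}{7} \approx -0.14286$)
$h = 9$
$d{\left(U \right)} = 9$
$d{\left(w \right)} \left(-16\right) c = 9 \left(-16\right) \left(- \frac{1}{7}\right) = \left(-144\right) \left(- \frac{1}{7}\right) = \frac{144}{7}$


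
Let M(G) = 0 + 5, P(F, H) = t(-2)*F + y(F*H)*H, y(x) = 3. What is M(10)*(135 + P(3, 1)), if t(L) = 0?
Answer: 690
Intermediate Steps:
P(F, H) = 3*H (P(F, H) = 0*F + 3*H = 0 + 3*H = 3*H)
M(G) = 5
M(10)*(135 + P(3, 1)) = 5*(135 + 3*1) = 5*(135 + 3) = 5*138 = 690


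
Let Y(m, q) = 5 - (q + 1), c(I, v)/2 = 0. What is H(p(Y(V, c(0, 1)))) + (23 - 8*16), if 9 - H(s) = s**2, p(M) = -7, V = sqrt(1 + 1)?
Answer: -145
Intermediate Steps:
c(I, v) = 0 (c(I, v) = 2*0 = 0)
V = sqrt(2) ≈ 1.4142
Y(m, q) = 4 - q (Y(m, q) = 5 - (1 + q) = 5 + (-1 - q) = 4 - q)
H(s) = 9 - s**2
H(p(Y(V, c(0, 1)))) + (23 - 8*16) = (9 - 1*(-7)**2) + (23 - 8*16) = (9 - 1*49) + (23 - 128) = (9 - 49) - 105 = -40 - 105 = -145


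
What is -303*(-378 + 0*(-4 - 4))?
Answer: 114534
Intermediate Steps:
-303*(-378 + 0*(-4 - 4)) = -303*(-378 + 0*(-8)) = -303*(-378 + 0) = -303*(-378) = 114534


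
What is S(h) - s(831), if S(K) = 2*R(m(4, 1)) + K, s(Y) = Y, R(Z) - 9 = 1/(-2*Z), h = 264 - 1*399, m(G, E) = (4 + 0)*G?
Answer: -15169/16 ≈ -948.06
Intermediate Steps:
m(G, E) = 4*G
h = -135 (h = 264 - 399 = -135)
R(Z) = 9 - 1/(2*Z) (R(Z) = 9 + 1/(-2*Z) = 9 - 1/(2*Z))
S(K) = 287/16 + K (S(K) = 2*(9 - 1/(2*(4*4))) + K = 2*(9 - ½/16) + K = 2*(9 - ½*1/16) + K = 2*(9 - 1/32) + K = 2*(287/32) + K = 287/16 + K)
S(h) - s(831) = (287/16 - 135) - 1*831 = -1873/16 - 831 = -15169/16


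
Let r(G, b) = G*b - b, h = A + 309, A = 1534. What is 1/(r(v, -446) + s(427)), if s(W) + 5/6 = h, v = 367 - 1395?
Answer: 6/2764657 ≈ 2.1703e-6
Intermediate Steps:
v = -1028
h = 1843 (h = 1534 + 309 = 1843)
r(G, b) = -b + G*b
s(W) = 11053/6 (s(W) = -⅚ + 1843 = 11053/6)
1/(r(v, -446) + s(427)) = 1/(-446*(-1 - 1028) + 11053/6) = 1/(-446*(-1029) + 11053/6) = 1/(458934 + 11053/6) = 1/(2764657/6) = 6/2764657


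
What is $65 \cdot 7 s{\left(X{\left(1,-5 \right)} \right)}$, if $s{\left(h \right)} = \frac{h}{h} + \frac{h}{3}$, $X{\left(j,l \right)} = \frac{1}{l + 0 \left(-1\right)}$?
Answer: $\frac{1274}{3} \approx 424.67$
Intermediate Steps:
$X{\left(j,l \right)} = \frac{1}{l}$ ($X{\left(j,l \right)} = \frac{1}{l + 0} = \frac{1}{l}$)
$s{\left(h \right)} = 1 + \frac{h}{3}$ ($s{\left(h \right)} = 1 + h \frac{1}{3} = 1 + \frac{h}{3}$)
$65 \cdot 7 s{\left(X{\left(1,-5 \right)} \right)} = 65 \cdot 7 \left(1 + \frac{1}{3 \left(-5\right)}\right) = 455 \left(1 + \frac{1}{3} \left(- \frac{1}{5}\right)\right) = 455 \left(1 - \frac{1}{15}\right) = 455 \cdot \frac{14}{15} = \frac{1274}{3}$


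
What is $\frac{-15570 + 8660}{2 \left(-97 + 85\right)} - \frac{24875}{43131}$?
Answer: $\frac{16524345}{57508} \approx 287.34$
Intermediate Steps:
$\frac{-15570 + 8660}{2 \left(-97 + 85\right)} - \frac{24875}{43131} = - \frac{6910}{2 \left(-12\right)} - \frac{24875}{43131} = - \frac{6910}{-24} - \frac{24875}{43131} = \left(-6910\right) \left(- \frac{1}{24}\right) - \frac{24875}{43131} = \frac{3455}{12} - \frac{24875}{43131} = \frac{16524345}{57508}$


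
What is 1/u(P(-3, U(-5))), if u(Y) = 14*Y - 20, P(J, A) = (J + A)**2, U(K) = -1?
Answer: 1/204 ≈ 0.0049020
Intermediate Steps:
P(J, A) = (A + J)**2
u(Y) = -20 + 14*Y
1/u(P(-3, U(-5))) = 1/(-20 + 14*(-1 - 3)**2) = 1/(-20 + 14*(-4)**2) = 1/(-20 + 14*16) = 1/(-20 + 224) = 1/204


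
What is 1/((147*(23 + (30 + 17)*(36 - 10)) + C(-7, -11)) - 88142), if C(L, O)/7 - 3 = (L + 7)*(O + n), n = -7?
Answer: 1/94894 ≈ 1.0538e-5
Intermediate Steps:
C(L, O) = 21 + 7*(-7 + O)*(7 + L) (C(L, O) = 21 + 7*((L + 7)*(O - 7)) = 21 + 7*((7 + L)*(-7 + O)) = 21 + 7*((-7 + O)*(7 + L)) = 21 + 7*(-7 + O)*(7 + L))
1/((147*(23 + (30 + 17)*(36 - 10)) + C(-7, -11)) - 88142) = 1/((147*(23 + (30 + 17)*(36 - 10)) + (-322 - 49*(-7) + 49*(-11) + 7*(-7)*(-11))) - 88142) = 1/((147*(23 + 47*26) + (-322 + 343 - 539 + 539)) - 88142) = 1/((147*(23 + 1222) + 21) - 88142) = 1/((147*1245 + 21) - 88142) = 1/((183015 + 21) - 88142) = 1/(183036 - 88142) = 1/94894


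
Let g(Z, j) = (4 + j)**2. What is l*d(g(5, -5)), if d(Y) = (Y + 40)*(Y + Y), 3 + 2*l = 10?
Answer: 287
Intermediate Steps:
l = 7/2 (l = -3/2 + (1/2)*10 = -3/2 + 5 = 7/2 ≈ 3.5000)
d(Y) = 2*Y*(40 + Y) (d(Y) = (40 + Y)*(2*Y) = 2*Y*(40 + Y))
l*d(g(5, -5)) = 7*(2*(4 - 5)**2*(40 + (4 - 5)**2))/2 = 7*(2*(-1)**2*(40 + (-1)**2))/2 = 7*(2*1*(40 + 1))/2 = 7*(2*1*41)/2 = (7/2)*82 = 287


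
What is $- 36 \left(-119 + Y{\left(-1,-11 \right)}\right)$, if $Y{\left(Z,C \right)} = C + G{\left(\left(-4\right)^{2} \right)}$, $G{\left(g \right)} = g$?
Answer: $4104$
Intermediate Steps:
$Y{\left(Z,C \right)} = 16 + C$ ($Y{\left(Z,C \right)} = C + \left(-4\right)^{2} = C + 16 = 16 + C$)
$- 36 \left(-119 + Y{\left(-1,-11 \right)}\right) = - 36 \left(-119 + \left(16 - 11\right)\right) = - 36 \left(-119 + 5\right) = \left(-36\right) \left(-114\right) = 4104$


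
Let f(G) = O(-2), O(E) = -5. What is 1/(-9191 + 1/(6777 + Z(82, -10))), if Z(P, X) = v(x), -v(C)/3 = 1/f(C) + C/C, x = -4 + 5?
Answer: -33873/311326738 ≈ -0.00010880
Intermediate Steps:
f(G) = -5
x = 1
v(C) = -12/5 (v(C) = -3*(1/(-5) + C/C) = -3*(1*(-⅕) + 1) = -3*(-⅕ + 1) = -3*⅘ = -12/5)
Z(P, X) = -12/5
1/(-9191 + 1/(6777 + Z(82, -10))) = 1/(-9191 + 1/(6777 - 12/5)) = 1/(-9191 + 1/(33873/5)) = 1/(-9191 + 5/33873) = 1/(-311326738/33873) = -33873/311326738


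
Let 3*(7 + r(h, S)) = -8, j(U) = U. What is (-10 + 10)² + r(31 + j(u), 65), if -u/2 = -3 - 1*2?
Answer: -29/3 ≈ -9.6667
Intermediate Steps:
u = 10 (u = -2*(-3 - 1*2) = -2*(-3 - 2) = -2*(-5) = 10)
r(h, S) = -29/3 (r(h, S) = -7 + (⅓)*(-8) = -7 - 8/3 = -29/3)
(-10 + 10)² + r(31 + j(u), 65) = (-10 + 10)² - 29/3 = 0² - 29/3 = 0 - 29/3 = -29/3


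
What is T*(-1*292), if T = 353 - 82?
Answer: -79132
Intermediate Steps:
T = 271
T*(-1*292) = 271*(-1*292) = 271*(-292) = -79132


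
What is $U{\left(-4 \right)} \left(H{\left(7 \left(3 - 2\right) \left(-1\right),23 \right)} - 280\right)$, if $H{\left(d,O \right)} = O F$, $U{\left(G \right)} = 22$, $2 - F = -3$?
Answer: $-3630$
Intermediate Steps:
$F = 5$ ($F = 2 - -3 = 2 + 3 = 5$)
$H{\left(d,O \right)} = 5 O$ ($H{\left(d,O \right)} = O 5 = 5 O$)
$U{\left(-4 \right)} \left(H{\left(7 \left(3 - 2\right) \left(-1\right),23 \right)} - 280\right) = 22 \left(5 \cdot 23 - 280\right) = 22 \left(115 - 280\right) = 22 \left(-165\right) = -3630$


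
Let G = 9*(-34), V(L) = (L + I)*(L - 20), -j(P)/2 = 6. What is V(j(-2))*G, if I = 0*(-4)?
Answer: -117504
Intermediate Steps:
I = 0
j(P) = -12 (j(P) = -2*6 = -12)
V(L) = L*(-20 + L) (V(L) = (L + 0)*(L - 20) = L*(-20 + L))
G = -306
V(j(-2))*G = -12*(-20 - 12)*(-306) = -12*(-32)*(-306) = 384*(-306) = -117504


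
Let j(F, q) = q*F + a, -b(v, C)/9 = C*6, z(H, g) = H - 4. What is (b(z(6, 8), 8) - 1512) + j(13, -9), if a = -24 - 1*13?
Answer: -2098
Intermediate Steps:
z(H, g) = -4 + H
a = -37 (a = -24 - 13 = -37)
b(v, C) = -54*C (b(v, C) = -9*C*6 = -54*C)
j(F, q) = -37 + F*q (j(F, q) = q*F - 37 = F*q - 37 = -37 + F*q)
(b(z(6, 8), 8) - 1512) + j(13, -9) = (-54*8 - 1512) + (-37 + 13*(-9)) = (-432 - 1512) + (-37 - 117) = -1944 - 154 = -2098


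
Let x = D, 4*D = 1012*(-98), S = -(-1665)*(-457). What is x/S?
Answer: 24794/760905 ≈ 0.032585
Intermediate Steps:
S = -760905 (S = -1665*457 = -760905)
D = -24794 (D = (1012*(-98))/4 = (¼)*(-99176) = -24794)
x = -24794
x/S = -24794/(-760905) = -24794*(-1/760905) = 24794/760905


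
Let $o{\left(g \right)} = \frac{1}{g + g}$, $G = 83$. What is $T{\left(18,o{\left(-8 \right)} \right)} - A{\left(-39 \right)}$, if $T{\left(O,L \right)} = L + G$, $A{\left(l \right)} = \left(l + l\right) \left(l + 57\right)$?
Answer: $\frac{23791}{16} \approx 1486.9$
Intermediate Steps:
$o{\left(g \right)} = \frac{1}{2 g}$
$A{\left(l \right)} = 2 l \left(57 + l\right)$
$T{\left(O,L \right)} = 83 + L$ ($T{\left(O,L \right)} = L + 83 = 83 + L$)
$T{\left(18,o{\left(-8 \right)} \right)} - A{\left(-39 \right)} = \left(83 + \frac{1}{2 \left(-8\right)}\right) - 2 \left(-39\right) \left(57 - 39\right) = \left(83 + \frac{1}{2} \left(- \frac{1}{8}\right)\right) - 2 \left(-39\right) 18 = \left(83 - \frac{1}{16}\right) - -1404 = \frac{1327}{16} + 1404 = \frac{23791}{16}$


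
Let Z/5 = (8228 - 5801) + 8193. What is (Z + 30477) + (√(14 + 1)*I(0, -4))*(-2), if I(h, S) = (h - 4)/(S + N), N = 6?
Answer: 83577 + 4*√15 ≈ 83593.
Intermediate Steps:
I(h, S) = (-4 + h)/(6 + S) (I(h, S) = (h - 4)/(S + 6) = (-4 + h)/(6 + S))
Z = 53100 (Z = 5*((8228 - 5801) + 8193) = 5*(2427 + 8193) = 5*10620 = 53100)
(Z + 30477) + (√(14 + 1)*I(0, -4))*(-2) = (53100 + 30477) + (√(14 + 1)*((-4 + 0)/(6 - 4)))*(-2) = 83577 + (√15*(-4/2))*(-2) = 83577 + (√15*((½)*(-4)))*(-2) = 83577 + (√15*(-2))*(-2) = 83577 - 2*√15*(-2) = 83577 + 4*√15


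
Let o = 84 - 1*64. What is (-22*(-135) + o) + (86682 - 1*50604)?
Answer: 39068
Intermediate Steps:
o = 20 (o = 84 - 64 = 20)
(-22*(-135) + o) + (86682 - 1*50604) = (-22*(-135) + 20) + (86682 - 1*50604) = (2970 + 20) + (86682 - 50604) = 2990 + 36078 = 39068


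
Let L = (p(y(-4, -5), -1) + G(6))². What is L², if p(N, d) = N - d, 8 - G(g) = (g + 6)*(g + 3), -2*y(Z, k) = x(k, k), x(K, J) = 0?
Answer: 96059601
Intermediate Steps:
y(Z, k) = 0 (y(Z, k) = -½*0 = 0)
G(g) = 8 - (3 + g)*(6 + g) (G(g) = 8 - (g + 6)*(g + 3) = 8 - (6 + g)*(3 + g) = 8 - (3 + g)*(6 + g))
L = 9801 (L = ((0 - 1*(-1)) + (-10 - 1*6² - 9*6))² = ((0 + 1) + (-10 - 1*36 - 54))² = (1 + (-10 - 36 - 54))² = (1 - 100)² = (-99)² = 9801)
L² = 9801² = 96059601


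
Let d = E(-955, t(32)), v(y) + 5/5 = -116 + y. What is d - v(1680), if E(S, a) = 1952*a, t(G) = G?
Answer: 60901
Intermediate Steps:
v(y) = -117 + y (v(y) = -1 + (-116 + y) = -117 + y)
d = 62464 (d = 1952*32 = 62464)
d - v(1680) = 62464 - (-117 + 1680) = 62464 - 1*1563 = 62464 - 1563 = 60901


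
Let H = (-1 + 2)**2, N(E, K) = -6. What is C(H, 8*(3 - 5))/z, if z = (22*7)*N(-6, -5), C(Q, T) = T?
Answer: 4/231 ≈ 0.017316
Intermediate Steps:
H = 1 (H = 1**2 = 1)
z = -924 (z = (22*7)*(-6) = 154*(-6) = -924)
C(H, 8*(3 - 5))/z = (8*(3 - 5))/(-924) = (8*(-2))*(-1/924) = -16*(-1/924) = 4/231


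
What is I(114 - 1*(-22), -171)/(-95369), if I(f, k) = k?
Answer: 171/95369 ≈ 0.0017930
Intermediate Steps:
I(114 - 1*(-22), -171)/(-95369) = -171/(-95369) = -171*(-1/95369) = 171/95369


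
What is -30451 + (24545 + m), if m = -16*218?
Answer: -9394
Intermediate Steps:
m = -3488
-30451 + (24545 + m) = -30451 + (24545 - 3488) = -30451 + 21057 = -9394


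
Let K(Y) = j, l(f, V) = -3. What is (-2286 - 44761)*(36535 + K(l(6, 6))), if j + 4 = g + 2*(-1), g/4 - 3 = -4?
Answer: -1718391675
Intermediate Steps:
g = -4 (g = 12 + 4*(-4) = 12 - 16 = -4)
j = -10 (j = -4 + (-4 + 2*(-1)) = -4 + (-4 - 2) = -4 - 6 = -10)
K(Y) = -10
(-2286 - 44761)*(36535 + K(l(6, 6))) = (-2286 - 44761)*(36535 - 10) = -47047*36525 = -1718391675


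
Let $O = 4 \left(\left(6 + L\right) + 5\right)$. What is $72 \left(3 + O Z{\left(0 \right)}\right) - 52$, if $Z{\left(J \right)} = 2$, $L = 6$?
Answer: $9956$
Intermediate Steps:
$O = 68$ ($O = 4 \left(\left(6 + 6\right) + 5\right) = 4 \left(12 + 5\right) = 4 \cdot 17 = 68$)
$72 \left(3 + O Z{\left(0 \right)}\right) - 52 = 72 \left(3 + 68 \cdot 2\right) - 52 = 72 \left(3 + 136\right) + \left(-70 + 18\right) = 72 \cdot 139 - 52 = 10008 - 52 = 9956$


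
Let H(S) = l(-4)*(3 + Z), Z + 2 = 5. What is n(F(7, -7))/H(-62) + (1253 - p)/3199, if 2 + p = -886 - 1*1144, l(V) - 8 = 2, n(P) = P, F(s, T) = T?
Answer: 174707/191940 ≈ 0.91022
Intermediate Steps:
Z = 3 (Z = -2 + 5 = 3)
l(V) = 10 (l(V) = 8 + 2 = 10)
p = -2032 (p = -2 + (-886 - 1*1144) = -2 + (-886 - 1144) = -2 - 2030 = -2032)
H(S) = 60 (H(S) = 10*(3 + 3) = 10*6 = 60)
n(F(7, -7))/H(-62) + (1253 - p)/3199 = -7/60 + (1253 - 1*(-2032))/3199 = -7*1/60 + (1253 + 2032)*(1/3199) = -7/60 + 3285*(1/3199) = -7/60 + 3285/3199 = 174707/191940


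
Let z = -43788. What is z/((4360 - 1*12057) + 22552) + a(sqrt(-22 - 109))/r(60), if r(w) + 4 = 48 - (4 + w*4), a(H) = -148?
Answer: -327953/148550 ≈ -2.2077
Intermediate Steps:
r(w) = 40 - 4*w (r(w) = -4 + (48 - (4 + w*4)) = -4 + (48 - (4 + 4*w)) = -4 + (48 + (-4 - 4*w)) = -4 + (44 - 4*w) = 40 - 4*w)
z/((4360 - 1*12057) + 22552) + a(sqrt(-22 - 109))/r(60) = -43788/((4360 - 1*12057) + 22552) - 148/(40 - 4*60) = -43788/((4360 - 12057) + 22552) - 148/(40 - 240) = -43788/(-7697 + 22552) - 148/(-200) = -43788/14855 - 148*(-1/200) = -43788*1/14855 + 37/50 = -43788/14855 + 37/50 = -327953/148550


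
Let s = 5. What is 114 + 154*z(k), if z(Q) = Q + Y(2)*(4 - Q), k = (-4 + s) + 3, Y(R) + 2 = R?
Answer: 730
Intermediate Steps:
Y(R) = -2 + R
k = 4 (k = (-4 + 5) + 3 = 1 + 3 = 4)
z(Q) = Q (z(Q) = Q + (-2 + 2)*(4 - Q) = Q + 0*(4 - Q) = Q + 0 = Q)
114 + 154*z(k) = 114 + 154*4 = 114 + 616 = 730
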